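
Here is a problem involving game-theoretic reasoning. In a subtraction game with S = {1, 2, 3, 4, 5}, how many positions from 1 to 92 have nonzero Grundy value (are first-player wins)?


Subtraction set S = {1, 2, 3, 4, 5}, so G(n) = n mod 6.
G(n) = 0 when n is a multiple of 6.
Multiples of 6 in [1, 92]: 15
N-positions (nonzero Grundy) = 92 - 15 = 77

77


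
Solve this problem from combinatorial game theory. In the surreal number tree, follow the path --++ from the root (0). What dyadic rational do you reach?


Sign expansion: --++
Rule: track bounds (lo, hi), initially (-inf, +inf). On '+', the current value becomes lo and we move to the simplest number in (value, hi): value + 1 if hi = +inf, otherwise the midpoint (value + hi)/2. On '-', the current value becomes hi and we move to value - 1 if lo = -inf, otherwise the midpoint (lo + value)/2.
Start at 0.
Step 1: sign = -, move left. Bounds: (-inf, 0). Value = -1
Step 2: sign = -, move left. Bounds: (-inf, -1). Value = -2
Step 3: sign = +, move right. Bounds: (-2, -1). Value = -3/2
Step 4: sign = +, move right. Bounds: (-3/2, -1). Value = -5/4
The surreal number with sign expansion --++ is -5/4.

-5/4


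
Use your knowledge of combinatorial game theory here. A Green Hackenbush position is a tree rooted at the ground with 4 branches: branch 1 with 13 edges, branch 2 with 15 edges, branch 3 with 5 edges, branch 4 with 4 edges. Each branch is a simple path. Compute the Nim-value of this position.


The tree has 4 branches from the ground vertex.
In Green Hackenbush, the Nim-value of a simple path of length k is k.
Branch 1: length 13, Nim-value = 13
Branch 2: length 15, Nim-value = 15
Branch 3: length 5, Nim-value = 5
Branch 4: length 4, Nim-value = 4
Total Nim-value = XOR of all branch values:
0 XOR 13 = 13
13 XOR 15 = 2
2 XOR 5 = 7
7 XOR 4 = 3
Nim-value of the tree = 3

3


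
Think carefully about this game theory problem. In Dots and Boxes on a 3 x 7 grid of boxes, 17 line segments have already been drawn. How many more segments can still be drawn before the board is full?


Grid: 3 x 7 boxes, i.e. 4 rows and 8 columns of dots.
Horizontal edges: (rows + 1) * cols = 4 * 7 = 28
Vertical edges: rows * (cols + 1) = 3 * 8 = 24
Total edges: 28 + 24 = 52
Edges drawn: 17
Remaining: 52 - 17 = 35

35


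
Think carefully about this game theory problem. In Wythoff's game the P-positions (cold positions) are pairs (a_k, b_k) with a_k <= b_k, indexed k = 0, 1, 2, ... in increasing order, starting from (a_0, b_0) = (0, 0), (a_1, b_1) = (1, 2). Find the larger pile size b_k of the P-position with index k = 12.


By Wythoff's theorem, a_k = floor(k * phi) and b_k = floor(k * phi^2) = a_k + k, where phi = (1 + sqrt(5))/2 is the golden ratio.
phi = (1 + sqrt(5))/2 = 1.618034
phi^2 = phi + 1 = 2.618034
k = 12
k * phi^2 = 12 * 2.618034 = 31.416408
b_12 = floor(k * phi^2) = 31 (check: a_12 + k = 19 + 12 = 31)

31


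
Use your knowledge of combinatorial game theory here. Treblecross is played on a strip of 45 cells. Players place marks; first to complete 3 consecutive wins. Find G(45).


Treblecross: place X on empty cells; 3-in-a-row wins.
Playing within two cells of an existing X lets the opponent win at once, so sensible play treats the cells i-2..i+2 around each X as dead. The player left with no safe cell loses, so this is a normal-play take-away game on strips of safe cells.
Placing X at cell i (0-indexed) of a strip of k safe cells leaves independent strips of sizes max(0, i-2) and max(0, k-i-3). Hence G(k) = mex{ G(max(0,i-2)) XOR G(max(0,k-i-3)) : 0 <= i < k }, with G(0) = 0.
G(1): splits (0,0):0^0=0 -> mex({0}) = 1
G(2): splits (0,0):0^0=0 -> mex({0}) = 1
G(3): splits (0,0):0^0=0 -> mex({0}) = 1
G(4): splits (0,1):0^1=1 (0,0):0^0=0 -> mex({0, 1}) = 2
G(5): splits (0,2):0^1=1 (0,1):0^1=1 (0,0):0^0=0 -> mex({0, 1}) = 2
G(6) = mex({1}) = 0
G(7) = mex({0, 1, 2}) = 3
G(8) = mex({0, 1, 2}) = 3
G(9) = mex({0, 2}) = 1
G(10) = mex({0, 2, 3}) = 1
G(11) = mex({0, 3}) = 1
G(12) = mex({1, 3}) = 0
G(13) = mex({0, 1, 2, 3}) = 4
G(14) = mex({0, 1, 2}) = 3
G(15) = mex({0, 1, 2}) = 3
G(16) = mex({0, 1, 2, 4}) = 3
G(17) = mex({0, 1, 3, 4}) = 2
G(18) = mex({0, 1, 3, 4}) = 2
G(19) = mex({0, 1, 3, 5}) = 2
G(20) = mex({0, 1, 2, 3, 5}) = 4
G(21) = mex({0, 1, 2, 3, 5}) = 4
G(22) = mex({1, 2, 6}) = 0
G(23) = mex({0, 1, 2, 3, 4, 6}) = 5
G(24) = mex({0, 1, 2, 3, 4}) = 5
G(25) = mex({0, 1, 3, 4, 7}) = 2
G(26) = mex({0, 1, 3, 4, 5, 7}) = 2
G(27) = mex({0, 1, 3, 5}) = 2
G(28) = mex({0, 1, 2, 5}) = 3
G(29) = mex({0, 1, 2, 4, 5, 6}) = 3
G(30) = mex({1, 2, 4, 6}) = 0
G(31) = mex({0, 1, 2, 3, 4, 6}) = 5
G(32) = mex({1, 2, 3, 4, 7}) = 0
G(33) = mex({0, 3, 7}) = 1
G(34) = mex({0, 2, 3, 5, 7}) = 1
G(35) = mex({0, 2, 3, 5, 6}) = 1
G(36) = mex({0, 1, 2, 5, 6}) = 3
G(37) = mex({0, 1, 2, 4, 5, 6}) = 3
G(38) = mex({0, 1, 2, 4}) = 3
G(39) = mex({0, 1, 2, 3, 4, 7}) = 5
G(40) = mex({0, 1, 2, 3, 4, 5, 7}) = 6
G(41) = mex({0, 1, 2, 3, 5, 7}) = 4
G(42) = mex({0, 1, 2, 3, 5, 6, 7}) = 4
G(43) = mex({0, 2, 3, 5, 6}) = 1
G(44) = mex({1, 2, 3, 4, 5, 6}) = 0
G(45) = mex({0, 1, 2, 3, 4, 6, 7}) = 5
Therefore G(45) = 5.

5


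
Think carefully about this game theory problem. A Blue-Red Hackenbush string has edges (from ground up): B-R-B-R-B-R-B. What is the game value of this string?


Edges (from ground): B-R-B-R-B-R-B
By Berlekamp's sign-expansion rule, a Blue-Red Hackenbush stalk has the value of the surreal number whose sign sequence is the edge sequence with B -> + and R -> -.
Sign sequence: +-+-+-+
Trace the sign expansion in the surreal number tree, starting from 0:
Edge 1: B (sign +) -> bounds (0, +inf), value = 1
Edge 2: R (sign -) -> bounds (0, 1), value = 1/2
Edge 3: B (sign +) -> bounds (1/2, 1), value = 3/4
Edge 4: R (sign -) -> bounds (1/2, 3/4), value = 5/8
Edge 5: B (sign +) -> bounds (5/8, 3/4), value = 11/16
Edge 6: R (sign -) -> bounds (5/8, 11/16), value = 21/32
Edge 7: B (sign +) -> bounds (21/32, 11/16), value = 43/64
Game value = 43/64

43/64


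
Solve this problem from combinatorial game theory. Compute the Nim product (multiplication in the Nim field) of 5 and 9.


Nim multiplication is bilinear over XOR: (u XOR v) * w = (u*w) XOR (v*w).
So we split each operand into its bit components and XOR the pairwise Nim products.
5 = 1 + 4 (as XOR of powers of 2).
9 = 1 + 8 (as XOR of powers of 2).
Using the standard Nim-product table on single bits:
  2*2 = 3,   2*4 = 8,   2*8 = 12,
  4*4 = 6,   4*8 = 11,  8*8 = 13,
and  1*x = x (identity), k*l = l*k (commutative).
Pairwise Nim products:
  1 * 1 = 1
  1 * 8 = 8
  4 * 1 = 4
  4 * 8 = 11
XOR them: 1 XOR 8 XOR 4 XOR 11 = 6.
Result: 5 * 9 = 6 (in Nim).

6


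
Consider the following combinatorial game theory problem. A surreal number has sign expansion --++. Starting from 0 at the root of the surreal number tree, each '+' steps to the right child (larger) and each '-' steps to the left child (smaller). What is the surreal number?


Sign expansion: --++
Rule: track bounds (lo, hi), initially (-inf, +inf). On '+', the current value becomes lo and we move to the simplest number in (value, hi): value + 1 if hi = +inf, otherwise the midpoint (value + hi)/2. On '-', the current value becomes hi and we move to value - 1 if lo = -inf, otherwise the midpoint (lo + value)/2.
Start at 0.
Step 1: sign = -, move left. Bounds: (-inf, 0). Value = -1
Step 2: sign = -, move left. Bounds: (-inf, -1). Value = -2
Step 3: sign = +, move right. Bounds: (-2, -1). Value = -3/2
Step 4: sign = +, move right. Bounds: (-3/2, -1). Value = -5/4
The surreal number with sign expansion --++ is -5/4.

-5/4


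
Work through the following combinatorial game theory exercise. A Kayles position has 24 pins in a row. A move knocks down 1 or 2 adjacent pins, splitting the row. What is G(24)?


Kayles: a move removes 1 or 2 adjacent pins from a contiguous row.
Removing pins from a row of k leaves two independent rows (a, b) with a + b = k - 1 (one pin) or a + b = k - 2 (two pins); an end removal gives a = 0.
By Sprague-Grundy, G(k) = mex{ G(a) XOR G(b) } over all these splits. G(0) = 0.
G(1): splits (0,0):0^0=0 -> mex({0}) = 1
G(2): splits (0,1):0^1=1 (0,0):0^0=0 -> mex({0, 1}) = 2
G(3): splits (0,2):0^2=2 (1,1):1^1=0 (0,1):0^1=1 -> mex({0, 1, 2}) = 3
G(4): splits (0,3):0^3=3 (1,2):1^2=3 (0,2):0^2=2 (1,1):1^1=0 -> mex({0, 2, 3}) = 1
G(5): splits (0,4):0^1=1 (1,3):1^3=2 (2,2):2^2=0 (0,3):0^3=3 (1,2):1^2=3 -> mex({0, 1, 2, 3}) = 4
G(6) = mex({0, 1, 2, 4}) = 3
G(7) = mex({0, 1, 3, 4, 5}) = 2
G(8) = mex({0, 2, 3, 5, 6}) = 1
G(9) = mex({0, 1, 2, 3, 6, 7}) = 4
G(10) = mex({0, 1, 3, 4, 5, 7}) = 2
G(11) = mex({0, 1, 2, 3, 4, 5}) = 6
G(12) = mex({0, 1, 2, 3, 5, 6, 7}) = 4
G(13) = mex({0, 2, 3, 4, 6, 7}) = 1
G(14) = mex({0, 1, 4, 5, 6, 7}) = 2
G(15) = mex({0, 1, 2, 3, 4, 5, 6}) = 7
G(16) = mex({0, 2, 3, 5, 6, 7}) = 1
G(17) = mex({0, 1, 2, 3, 5, 6, 7}) = 4
G(18) = mex({0, 1, 2, 4, 5, 6}) = 3
G(19) = mex({0, 1, 3, 4, 5, 7}) = 2
G(20) = mex({0, 2, 3, 4, 5, 6, 7}) = 1
G(21) = mex({0, 1, 2, 3, 5, 6, 7}) = 4
G(22) = mex({0, 1, 2, 3, 4, 5, 7}) = 6
G(23) = mex({0, 1, 2, 3, 4, 5, 6}) = 7
G(24) = mex({0, 1, 2, 3, 5, 6, 7}) = 4
Therefore G(24) = 4.

4


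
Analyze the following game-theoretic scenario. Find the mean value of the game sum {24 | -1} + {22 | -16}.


G1 = {24 | -1}, G2 = {22 | -16}
Each is a switch {a | b} with numbers a > b; its mean value is (a + b)/2, and mean value is additive over game sums: m(G1 + G2) = m(G1) + m(G2).
Mean of G1 = (24 + (-1))/2 = 23/2 = 23/2
Mean of G2 = (22 + (-16))/2 = 6/2 = 3
Mean of G1 + G2 = 23/2 + 3 = 29/2

29/2


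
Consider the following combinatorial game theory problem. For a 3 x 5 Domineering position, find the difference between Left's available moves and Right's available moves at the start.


Board is 3 x 5 (rows x cols).
Left (vertical) placements: (rows-1) * cols = 2 * 5 = 10
Right (horizontal) placements: rows * (cols-1) = 3 * 4 = 12
Advantage = Left - Right = 10 - 12 = -2

-2


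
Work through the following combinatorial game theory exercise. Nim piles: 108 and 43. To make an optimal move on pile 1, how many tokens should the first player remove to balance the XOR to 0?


Piles: 108 and 43
Current XOR: 108 XOR 43 = 71 (non-zero, so this is an N-position).
To make the XOR zero, we need to find a move that balances the piles.
For pile 1 (size 108): target = 108 XOR 71 = 43
We reduce pile 1 from 108 to 43.
Tokens removed: 108 - 43 = 65
Verification: 43 XOR 43 = 0

65


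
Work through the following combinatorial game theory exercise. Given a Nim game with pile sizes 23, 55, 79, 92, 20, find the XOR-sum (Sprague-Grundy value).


We need the XOR (exclusive or) of all pile sizes.
After XOR-ing pile 1 (size 23): 0 XOR 23 = 23
After XOR-ing pile 2 (size 55): 23 XOR 55 = 32
After XOR-ing pile 3 (size 79): 32 XOR 79 = 111
After XOR-ing pile 4 (size 92): 111 XOR 92 = 51
After XOR-ing pile 5 (size 20): 51 XOR 20 = 39
The Nim-value of this position is 39.

39


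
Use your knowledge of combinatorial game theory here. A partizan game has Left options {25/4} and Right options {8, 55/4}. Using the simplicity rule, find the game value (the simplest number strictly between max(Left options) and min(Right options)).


Left options: {25/4}, max = 25/4
Right options: {8, 55/4}, min = 8
All options are numbers and max(Left) < min(Right), so by the simplicity theorem the value is the simplest (earliest-born) number strictly between 25/4 and 8.
The only integer strictly between 25/4 and 8 is 7.
No non-integer in the interval can be simpler: if x is a non-integer in the interval, then floor(x) or ceil(x) also lies in the interval (the interval contains an integer), and both are proper prefixes of x's sign expansion, i.e. born earlier. So the game value is 7.
Game value = 7

7


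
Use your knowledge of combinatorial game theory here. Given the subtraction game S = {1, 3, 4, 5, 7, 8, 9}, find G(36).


The subtraction set is S = {1, 3, 4, 5, 7, 8, 9}.
G(k) = mex{ G(k - s) : s in S, s <= k }. We compute iteratively: G(0) = 0.
G(1) = mex({0}) = 1
G(2) = mex({1}) = 0
G(3) = mex({0}) = 1
G(4) = mex({0, 1}) = 2
G(5) = mex({0, 1, 2}) = 3
G(6) = mex({0, 1, 3}) = 2
G(7) = mex({0, 1, 2}) = 3
G(8) = mex({0, 1, 2, 3}) = 4
G(9) = mex({0, 1, 2, 3, 4}) = 5
G(10) = mex({0, 1, 2, 3, 5}) = 4
G(11) = mex({0, 1, 2, 3, 4}) = 5
G(12) = mex({1, 2, 3, 4, 5}) = 0
G(13) = mex({0, 2, 3, 4, 5}) = 1
G(14) = mex({1, 2, 3, 4, 5}) = 0
G(15) = mex({0, 2, 3, 4, 5}) = 1
G(16) = mex({0, 1, 3, 4, 5}) = 2
G(17) = mex({0, 1, 2, 4, 5}) = 3
G(18) = mex({0, 1, 3, 4, 5}) = 2
G(19) = mex({0, 1, 2, 4, 5}) = 3
G(20) = mex({0, 1, 2, 3, 5}) = 4
Observe that G(12)..G(20) = 0, 1, 0, 1, 2, 3, 2, 3, 4 repeats G(0)..G(8) = 0, 1, 0, 1, 2, 3, 2, 3, 4.
For k >= max(S) = 9, G(k) is determined by the previous 9 values G(k-9)..G(k-1); a window of 9 consecutive values has recurred shifted by 12, so by induction G(k + 12) = G(k) for all k >= 0: the sequence is periodic from the start with period 12.
One period: G(0..11) = 0, 1, 0, 1, 2, 3, 2, 3, 4, 5, 4, 5.
36 mod 12 = 0, so G(36) = G(0) = 0.

0


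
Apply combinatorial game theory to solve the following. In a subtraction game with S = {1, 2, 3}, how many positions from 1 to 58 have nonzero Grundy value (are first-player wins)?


Subtraction set S = {1, 2, 3}, so G(n) = n mod 4.
G(n) = 0 when n is a multiple of 4.
Multiples of 4 in [1, 58]: 14
N-positions (nonzero Grundy) = 58 - 14 = 44

44


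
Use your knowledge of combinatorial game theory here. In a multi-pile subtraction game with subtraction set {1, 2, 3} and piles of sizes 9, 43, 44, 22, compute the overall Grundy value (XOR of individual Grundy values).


Subtraction set: {1, 2, 3}
For this subtraction set, G(n) = n mod 4 (period = max + 1 = 4).
Pile 1 (size 9): G(9) = 9 mod 4 = 1
Pile 2 (size 43): G(43) = 43 mod 4 = 3
Pile 3 (size 44): G(44) = 44 mod 4 = 0
Pile 4 (size 22): G(22) = 22 mod 4 = 2
Total Grundy value = XOR of all: 1 XOR 3 XOR 0 XOR 2 = 0

0


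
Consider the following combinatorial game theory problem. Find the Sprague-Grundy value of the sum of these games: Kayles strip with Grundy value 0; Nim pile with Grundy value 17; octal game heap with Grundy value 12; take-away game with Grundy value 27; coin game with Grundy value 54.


By the Sprague-Grundy theorem, the Grundy value of a sum of games is the XOR of individual Grundy values.
Kayles strip: Grundy value = 0. Running XOR: 0 XOR 0 = 0
Nim pile: Grundy value = 17. Running XOR: 0 XOR 17 = 17
octal game heap: Grundy value = 12. Running XOR: 17 XOR 12 = 29
take-away game: Grundy value = 27. Running XOR: 29 XOR 27 = 6
coin game: Grundy value = 54. Running XOR: 6 XOR 54 = 48
The combined Grundy value is 48.

48


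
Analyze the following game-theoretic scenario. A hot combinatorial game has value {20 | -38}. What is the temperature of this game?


The game is {20 | -38}, a switch {a | b} with numbers a > b.
Cooling {a | b} by t gives {a - t | b + t}, which stops being hot when a - t = b + t, i.e. at t = (a - b)/2. So the temperature of a switch is (a - b)/2.
Temperature = (Left option - Right option) / 2
= (20 - (-38)) / 2
= 58 / 2
= 29

29


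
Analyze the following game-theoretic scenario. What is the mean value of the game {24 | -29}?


Game = {24 | -29}, a switch {a | b} with numbers a > b.
Its thermograph has left wall a - t and right wall b + t, which meet at t = (a - b)/2, where both equal (a + b)/2. So the mast (mean value) is at (a + b)/2.
Mean = (24 + (-29))/2 = -5/2 = -5/2

-5/2


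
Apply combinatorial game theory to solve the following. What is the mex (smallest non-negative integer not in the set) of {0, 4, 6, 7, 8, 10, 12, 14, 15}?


Set = {0, 4, 6, 7, 8, 10, 12, 14, 15}
0 is in the set.
1 is NOT in the set. This is the mex.
mex = 1

1


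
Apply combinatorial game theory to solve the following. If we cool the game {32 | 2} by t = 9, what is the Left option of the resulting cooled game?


Original game: {32 | 2} (a switch {a | b} with a > b).
Cooling by t (for t below the temperature (a - b)/2 = 15) taxes each move by t: {a | b} cooled by t is {a - t | b + t}.
Cooling amount: t = 9
Cooled Left option: 32 - 9 = 23
Cooled Right option: 2 + 9 = 11
Cooled game: {23 | 11}
Left option = 23

23


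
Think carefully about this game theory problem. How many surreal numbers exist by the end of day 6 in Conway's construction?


Day 0: {|} = 0 is born. Count = 1.
Day n: the number of surreal numbers born by day n is 2^(n+1) - 1.
By day 0: 2^1 - 1 = 1
By day 1: 2^2 - 1 = 3
By day 2: 2^3 - 1 = 7
By day 3: 2^4 - 1 = 15
By day 4: 2^5 - 1 = 31
By day 5: 2^6 - 1 = 63
By day 6: 2^7 - 1 = 127
By day 6: 127 surreal numbers.

127


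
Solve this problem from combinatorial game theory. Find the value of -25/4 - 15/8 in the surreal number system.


x = -25/4, y = 15/8
Converting to common denominator: 8
x = -50/8, y = 15/8
x - y = -25/4 - 15/8 = -65/8

-65/8


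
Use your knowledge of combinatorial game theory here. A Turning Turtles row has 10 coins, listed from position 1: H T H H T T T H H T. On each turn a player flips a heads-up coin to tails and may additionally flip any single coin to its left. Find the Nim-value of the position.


Coins: H T H H T T T H H T
Key fact: a single head at position k behaves exactly like a Nim heap of size k (turning it to T and optionally flipping a coin at j < k corresponds to moving the heap from k to j, or to 0), and heads combine as a disjunctive sum (two heads at the same place would cancel, matching j XOR j = 0). So the Nim-value is the XOR of the 1-indexed positions of the heads.
Face-up positions (1-indexed): [1, 3, 4, 8, 9]
XOR 0 with 1: 0 XOR 1 = 1
XOR 1 with 3: 1 XOR 3 = 2
XOR 2 with 4: 2 XOR 4 = 6
XOR 6 with 8: 6 XOR 8 = 14
XOR 14 with 9: 14 XOR 9 = 7
Nim-value = 7

7


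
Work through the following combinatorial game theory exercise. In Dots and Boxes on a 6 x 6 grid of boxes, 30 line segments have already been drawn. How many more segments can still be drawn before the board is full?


Grid: 6 x 6 boxes, i.e. 7 rows and 7 columns of dots.
Horizontal edges: (rows + 1) * cols = 7 * 6 = 42
Vertical edges: rows * (cols + 1) = 6 * 7 = 42
Total edges: 42 + 42 = 84
Edges drawn: 30
Remaining: 84 - 30 = 54

54


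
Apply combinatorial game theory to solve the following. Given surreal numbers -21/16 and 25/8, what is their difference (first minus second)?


x = -21/16, y = 25/8
Converting to common denominator: 16
x = -21/16, y = 50/16
x - y = -21/16 - 25/8 = -71/16

-71/16


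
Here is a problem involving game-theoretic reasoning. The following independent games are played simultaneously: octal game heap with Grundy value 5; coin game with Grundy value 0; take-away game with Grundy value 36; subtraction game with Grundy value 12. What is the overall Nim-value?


By the Sprague-Grundy theorem, the Grundy value of a sum of games is the XOR of individual Grundy values.
octal game heap: Grundy value = 5. Running XOR: 0 XOR 5 = 5
coin game: Grundy value = 0. Running XOR: 5 XOR 0 = 5
take-away game: Grundy value = 36. Running XOR: 5 XOR 36 = 33
subtraction game: Grundy value = 12. Running XOR: 33 XOR 12 = 45
The combined Grundy value is 45.

45


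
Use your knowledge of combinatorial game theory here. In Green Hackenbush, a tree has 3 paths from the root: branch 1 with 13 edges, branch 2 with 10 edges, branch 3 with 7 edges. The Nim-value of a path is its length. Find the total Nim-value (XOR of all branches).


The tree has 3 branches from the ground vertex.
In Green Hackenbush, the Nim-value of a simple path of length k is k.
Branch 1: length 13, Nim-value = 13
Branch 2: length 10, Nim-value = 10
Branch 3: length 7, Nim-value = 7
Total Nim-value = XOR of all branch values:
0 XOR 13 = 13
13 XOR 10 = 7
7 XOR 7 = 0
Nim-value of the tree = 0

0


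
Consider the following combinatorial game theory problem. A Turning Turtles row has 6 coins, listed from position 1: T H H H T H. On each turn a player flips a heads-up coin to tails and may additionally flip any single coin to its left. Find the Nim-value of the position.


Coins: T H H H T H
Key fact: a single head at position k behaves exactly like a Nim heap of size k (turning it to T and optionally flipping a coin at j < k corresponds to moving the heap from k to j, or to 0), and heads combine as a disjunctive sum (two heads at the same place would cancel, matching j XOR j = 0). So the Nim-value is the XOR of the 1-indexed positions of the heads.
Face-up positions (1-indexed): [2, 3, 4, 6]
XOR 0 with 2: 0 XOR 2 = 2
XOR 2 with 3: 2 XOR 3 = 1
XOR 1 with 4: 1 XOR 4 = 5
XOR 5 with 6: 5 XOR 6 = 3
Nim-value = 3

3


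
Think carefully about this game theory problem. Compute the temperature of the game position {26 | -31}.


The game is {26 | -31}, a switch {a | b} with numbers a > b.
Cooling {a | b} by t gives {a - t | b + t}, which stops being hot when a - t = b + t, i.e. at t = (a - b)/2. So the temperature of a switch is (a - b)/2.
Temperature = (Left option - Right option) / 2
= (26 - (-31)) / 2
= 57 / 2
= 57/2

57/2


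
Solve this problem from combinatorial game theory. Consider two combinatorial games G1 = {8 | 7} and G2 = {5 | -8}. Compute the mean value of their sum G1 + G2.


G1 = {8 | 7}, G2 = {5 | -8}
Each is a switch {a | b} with numbers a > b; its mean value is (a + b)/2, and mean value is additive over game sums: m(G1 + G2) = m(G1) + m(G2).
Mean of G1 = (8 + (7))/2 = 15/2 = 15/2
Mean of G2 = (5 + (-8))/2 = -3/2 = -3/2
Mean of G1 + G2 = 15/2 + -3/2 = 6

6


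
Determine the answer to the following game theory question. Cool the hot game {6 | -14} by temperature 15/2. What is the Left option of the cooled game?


Original game: {6 | -14} (a switch {a | b} with a > b).
Cooling by t (for t below the temperature (a - b)/2 = 10) taxes each move by t: {a | b} cooled by t is {a - t | b + t}.
Cooling amount: t = 15/2
Cooled Left option: 6 - 15/2 = -3/2
Cooled Right option: -14 + 15/2 = -13/2
Cooled game: {-3/2 | -13/2}
Left option = -3/2

-3/2


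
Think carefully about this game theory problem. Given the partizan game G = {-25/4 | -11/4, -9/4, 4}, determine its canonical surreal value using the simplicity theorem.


Left options: {-25/4}, max = -25/4
Right options: {-11/4, -9/4, 4}, min = -11/4
All options are numbers and max(Left) < min(Right), so by the simplicity theorem the value is the simplest (earliest-born) number strictly between -25/4 and -11/4.
Integers -6 through -3 all lie strictly between -25/4 and -11/4.
Among integers, the simplest (lowest birthday = smallest |n|; 0 is born on day 0, +-n on day n) is -3.
No non-integer in the interval can be simpler: if x is a non-integer in the interval, then floor(x) or ceil(x) also lies in the interval (the interval contains an integer), and both are proper prefixes of x's sign expansion, i.e. born earlier. So the game value is -3.
Game value = -3

-3


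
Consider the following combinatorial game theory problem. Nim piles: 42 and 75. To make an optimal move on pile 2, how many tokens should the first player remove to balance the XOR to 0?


Piles: 42 and 75
Current XOR: 42 XOR 75 = 97 (non-zero, so this is an N-position).
To make the XOR zero, we need to find a move that balances the piles.
For pile 2 (size 75): target = 75 XOR 97 = 42
We reduce pile 2 from 75 to 42.
Tokens removed: 75 - 42 = 33
Verification: 42 XOR 42 = 0

33


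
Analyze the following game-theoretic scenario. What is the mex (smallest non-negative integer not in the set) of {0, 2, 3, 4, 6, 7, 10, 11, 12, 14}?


Set = {0, 2, 3, 4, 6, 7, 10, 11, 12, 14}
0 is in the set.
1 is NOT in the set. This is the mex.
mex = 1

1


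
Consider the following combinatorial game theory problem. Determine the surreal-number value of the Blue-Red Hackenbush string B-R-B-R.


Edges (from ground): B-R-B-R
By Berlekamp's sign-expansion rule, a Blue-Red Hackenbush stalk has the value of the surreal number whose sign sequence is the edge sequence with B -> + and R -> -.
Sign sequence: +-+-
Trace the sign expansion in the surreal number tree, starting from 0:
Edge 1: B (sign +) -> bounds (0, +inf), value = 1
Edge 2: R (sign -) -> bounds (0, 1), value = 1/2
Edge 3: B (sign +) -> bounds (1/2, 1), value = 3/4
Edge 4: R (sign -) -> bounds (1/2, 3/4), value = 5/8
Game value = 5/8

5/8


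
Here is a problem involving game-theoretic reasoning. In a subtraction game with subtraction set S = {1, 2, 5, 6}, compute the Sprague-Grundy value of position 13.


The subtraction set is S = {1, 2, 5, 6}.
G(k) = mex{ G(k - s) : s in S, s <= k }. We compute iteratively: G(0) = 0.
G(1) = mex({0}) = 1
G(2) = mex({0, 1}) = 2
G(3) = mex({1, 2}) = 0
G(4) = mex({0, 2}) = 1
G(5) = mex({0, 1}) = 2
G(6) = mex({0, 1, 2}) = 3
G(7) = mex({1, 2, 3}) = 0
G(8) = mex({0, 2, 3}) = 1
G(9) = mex({0, 1}) = 2
G(10) = mex({1, 2}) = 0
G(11) = mex({0, 2, 3}) = 1
G(12) = mex({0, 1, 3}) = 2
Observe that G(7)..G(12) = 0, 1, 2, 0, 1, 2 repeats G(0)..G(5) = 0, 1, 2, 0, 1, 2.
For k >= max(S) = 6, G(k) is determined by the previous 6 values G(k-6)..G(k-1); a window of 6 consecutive values has recurred shifted by 7, so by induction G(k + 7) = G(k) for all k >= 0: the sequence is periodic from the start with period 7.
One period: G(0..6) = 0, 1, 2, 0, 1, 2, 3.
13 mod 7 = 6, so G(13) = G(6) = 3.

3


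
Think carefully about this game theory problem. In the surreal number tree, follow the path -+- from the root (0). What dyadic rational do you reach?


Sign expansion: -+-
Rule: track bounds (lo, hi), initially (-inf, +inf). On '+', the current value becomes lo and we move to the simplest number in (value, hi): value + 1 if hi = +inf, otherwise the midpoint (value + hi)/2. On '-', the current value becomes hi and we move to value - 1 if lo = -inf, otherwise the midpoint (lo + value)/2.
Start at 0.
Step 1: sign = -, move left. Bounds: (-inf, 0). Value = -1
Step 2: sign = +, move right. Bounds: (-1, 0). Value = -1/2
Step 3: sign = -, move left. Bounds: (-1, -1/2). Value = -3/4
The surreal number with sign expansion -+- is -3/4.

-3/4


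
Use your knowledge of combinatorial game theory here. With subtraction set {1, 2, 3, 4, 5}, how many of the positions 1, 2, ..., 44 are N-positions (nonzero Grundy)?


Subtraction set S = {1, 2, 3, 4, 5}, so G(n) = n mod 6.
G(n) = 0 when n is a multiple of 6.
Multiples of 6 in [1, 44]: 7
N-positions (nonzero Grundy) = 44 - 7 = 37

37


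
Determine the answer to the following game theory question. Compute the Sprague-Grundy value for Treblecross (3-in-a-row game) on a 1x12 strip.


Treblecross: place X on empty cells; 3-in-a-row wins.
Playing within two cells of an existing X lets the opponent win at once, so sensible play treats the cells i-2..i+2 around each X as dead. The player left with no safe cell loses, so this is a normal-play take-away game on strips of safe cells.
Placing X at cell i (0-indexed) of a strip of k safe cells leaves independent strips of sizes max(0, i-2) and max(0, k-i-3). Hence G(k) = mex{ G(max(0,i-2)) XOR G(max(0,k-i-3)) : 0 <= i < k }, with G(0) = 0.
G(1): splits (0,0):0^0=0 -> mex({0}) = 1
G(2): splits (0,0):0^0=0 -> mex({0}) = 1
G(3): splits (0,0):0^0=0 -> mex({0}) = 1
G(4): splits (0,1):0^1=1 (0,0):0^0=0 -> mex({0, 1}) = 2
G(5): splits (0,2):0^1=1 (0,1):0^1=1 (0,0):0^0=0 -> mex({0, 1}) = 2
G(6) = mex({1}) = 0
G(7) = mex({0, 1, 2}) = 3
G(8) = mex({0, 1, 2}) = 3
G(9) = mex({0, 2}) = 1
G(10) = mex({0, 2, 3}) = 1
G(11) = mex({0, 3}) = 1
G(12) = mex({1, 3}) = 0
Therefore G(12) = 0.

0


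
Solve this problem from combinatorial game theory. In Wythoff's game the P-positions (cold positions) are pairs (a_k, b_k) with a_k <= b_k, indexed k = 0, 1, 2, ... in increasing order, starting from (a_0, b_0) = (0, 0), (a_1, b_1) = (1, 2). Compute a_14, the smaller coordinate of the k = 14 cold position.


By Wythoff's theorem, a_k = floor(k * phi) and b_k = floor(k * phi^2) = a_k + k, where phi = (1 + sqrt(5))/2 is the golden ratio.
phi = (1 + sqrt(5))/2 = 1.618034
k = 14
k * phi = 14 * 1.618034 = 22.652476
a_14 = floor(k * phi) = 22

22


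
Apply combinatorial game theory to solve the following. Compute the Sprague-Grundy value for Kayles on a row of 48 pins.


Kayles: a move removes 1 or 2 adjacent pins from a contiguous row.
Removing pins from a row of k leaves two independent rows (a, b) with a + b = k - 1 (one pin) or a + b = k - 2 (two pins); an end removal gives a = 0.
By Sprague-Grundy, G(k) = mex{ G(a) XOR G(b) } over all these splits. G(0) = 0.
G(1): splits (0,0):0^0=0 -> mex({0}) = 1
G(2): splits (0,1):0^1=1 (0,0):0^0=0 -> mex({0, 1}) = 2
G(3): splits (0,2):0^2=2 (1,1):1^1=0 (0,1):0^1=1 -> mex({0, 1, 2}) = 3
G(4): splits (0,3):0^3=3 (1,2):1^2=3 (0,2):0^2=2 (1,1):1^1=0 -> mex({0, 2, 3}) = 1
G(5): splits (0,4):0^1=1 (1,3):1^3=2 (2,2):2^2=0 (0,3):0^3=3 (1,2):1^2=3 -> mex({0, 1, 2, 3}) = 4
G(6) = mex({0, 1, 2, 4}) = 3
G(7) = mex({0, 1, 3, 4, 5}) = 2
G(8) = mex({0, 2, 3, 5, 6}) = 1
G(9) = mex({0, 1, 2, 3, 6, 7}) = 4
G(10) = mex({0, 1, 3, 4, 5, 7}) = 2
G(11) = mex({0, 1, 2, 3, 4, 5}) = 6
G(12) = mex({0, 1, 2, 3, 5, 6, 7}) = 4
G(13) = mex({0, 2, 3, 4, 6, 7}) = 1
G(14) = mex({0, 1, 4, 5, 6, 7}) = 2
G(15) = mex({0, 1, 2, 3, 4, 5, 6}) = 7
G(16) = mex({0, 2, 3, 5, 6, 7}) = 1
G(17) = mex({0, 1, 2, 3, 5, 6, 7}) = 4
G(18) = mex({0, 1, 2, 4, 5, 6}) = 3
G(19) = mex({0, 1, 3, 4, 5, 7}) = 2
G(20) = mex({0, 2, 3, 4, 5, 6, 7}) = 1
G(21) = mex({0, 1, 2, 3, 5, 6, 7}) = 4
G(22) = mex({0, 1, 2, 3, 4, 5, 7}) = 6
G(23) = mex({0, 1, 2, 3, 4, 5, 6}) = 7
G(24) = mex({0, 1, 2, 3, 5, 6, 7}) = 4
G(25) = mex({0, 2, 3, 4, 6, 7}) = 1
G(26) = mex({0, 1, 3, 4, 5, 6, 7}) = 2
G(27) = mex({0, 1, 2, 3, 4, 5, 6, 7}) = 8
G(28) = mex({0, 1, 2, 3, 4, 6, 7, 8}) = 5
G(29) = mex({0, 1, 2, 3, 5, 6, 7, 8, 9}) = 4
G(30) = mex({0, 1, 2, 3, 4, 5, 6, 9, 10}) = 7
G(31) = mex({0, 1, 3, 4, 5, 7, 10, 11}) = 2
G(32) = mex({0, 2, 3, 4, 5, 6, 7, 9, 11}) = 1
G(33) = mex({0, 1, 2, 3, 4, 5, 6, 7, 9, 12}) = 8
G(34) = mex({0, 1, 2, 3, 4, 5, 7, 8, 11, 12}) = 6
G(35) = mex({0, 1, 2, 3, 4, 5, 6, 8, 9, 10, 11}) = 7
G(36) = mex({0, 1, 2, 3, 5, 6, 7, 9, 10}) = 4
G(37) = mex({0, 2, 3, 4, 6, 7, 9, 10, 11, 12}) = 1
G(38) = mex({0, 1, 3, 4, 5, 6, 7, 9, 10, 11, 12}) = 2
G(39) = mex({0, 1, 2, 4, 5, 6, 7, 9, 10, 12, 14}) = 3
G(40) = mex({0, 2, 3, 4, 6, 7, 11, 12, 14}) = 1
G(41) = mex({0, 1, 2, 3, 5, 6, 7, 9, 10, 11, 12}) = 4
G(42) = mex({0, 1, 2, 3, 4, 5, 6, 9, 10}) = 7
G(43) = mex({0, 1, 3, 4, 5, 7, 9, 10, 12, 15}) = 2
G(44) = mex({0, 2, 3, 4, 5, 6, 7, 9, 10, 12, 15}) = 1
G(45) = mex({0, 1, 2, 3, 4, 5, 6, 7, 9, 10, 12, 14}) = 8
G(46) = mex({0, 1, 3, 4, 5, 7, 8, 11, 12, 14}) = 2
G(47) = mex({0, 1, 2, 3, 4, 5, 6, 8, 9, 10, 11, 12}) = 7
G(48) = mex({0, 1, 2, 3, 5, 6, 7, 9, 10}) = 4
Therefore G(48) = 4.

4


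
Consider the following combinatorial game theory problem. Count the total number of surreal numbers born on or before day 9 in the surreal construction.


Day 0: {|} = 0 is born. Count = 1.
Day n: the number of surreal numbers born by day n is 2^(n+1) - 1.
By day 0: 2^1 - 1 = 1
By day 1: 2^2 - 1 = 3
By day 2: 2^3 - 1 = 7
By day 3: 2^4 - 1 = 15
By day 4: 2^5 - 1 = 31
By day 5: 2^6 - 1 = 63
By day 6: 2^7 - 1 = 127
By day 7: 2^8 - 1 = 255
By day 8: 2^9 - 1 = 511
By day 9: 2^10 - 1 = 1023
By day 9: 1023 surreal numbers.

1023


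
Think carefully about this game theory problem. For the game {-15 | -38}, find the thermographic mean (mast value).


Game = {-15 | -38}, a switch {a | b} with numbers a > b.
Its thermograph has left wall a - t and right wall b + t, which meet at t = (a - b)/2, where both equal (a + b)/2. So the mast (mean value) is at (a + b)/2.
Mean = (-15 + (-38))/2 = -53/2 = -53/2

-53/2


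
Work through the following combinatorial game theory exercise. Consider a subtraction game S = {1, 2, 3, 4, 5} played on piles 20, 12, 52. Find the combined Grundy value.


Subtraction set: {1, 2, 3, 4, 5}
For this subtraction set, G(n) = n mod 6 (period = max + 1 = 6).
Pile 1 (size 20): G(20) = 20 mod 6 = 2
Pile 2 (size 12): G(12) = 12 mod 6 = 0
Pile 3 (size 52): G(52) = 52 mod 6 = 4
Total Grundy value = XOR of all: 2 XOR 0 XOR 4 = 6

6


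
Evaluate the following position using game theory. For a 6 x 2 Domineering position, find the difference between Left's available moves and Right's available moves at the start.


Board is 6 x 2 (rows x cols).
Left (vertical) placements: (rows-1) * cols = 5 * 2 = 10
Right (horizontal) placements: rows * (cols-1) = 6 * 1 = 6
Advantage = Left - Right = 10 - 6 = 4

4


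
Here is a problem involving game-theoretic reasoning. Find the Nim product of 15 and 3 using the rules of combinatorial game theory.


Nim multiplication is bilinear over XOR: (u XOR v) * w = (u*w) XOR (v*w).
So we split each operand into its bit components and XOR the pairwise Nim products.
15 = 1 + 2 + 4 + 8 (as XOR of powers of 2).
3 = 1 + 2 (as XOR of powers of 2).
Using the standard Nim-product table on single bits:
  2*2 = 3,   2*4 = 8,   2*8 = 12,
  4*4 = 6,   4*8 = 11,  8*8 = 13,
and  1*x = x (identity), k*l = l*k (commutative).
Pairwise Nim products:
  1 * 1 = 1
  1 * 2 = 2
  2 * 1 = 2
  2 * 2 = 3
  4 * 1 = 4
  4 * 2 = 8
  8 * 1 = 8
  8 * 2 = 12
XOR them: 1 XOR 2 XOR 2 XOR 3 XOR 4 XOR 8 XOR 8 XOR 12 = 10.
Result: 15 * 3 = 10 (in Nim).

10


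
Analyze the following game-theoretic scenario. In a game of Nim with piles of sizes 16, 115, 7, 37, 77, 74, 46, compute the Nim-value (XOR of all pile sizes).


We need the XOR (exclusive or) of all pile sizes.
After XOR-ing pile 1 (size 16): 0 XOR 16 = 16
After XOR-ing pile 2 (size 115): 16 XOR 115 = 99
After XOR-ing pile 3 (size 7): 99 XOR 7 = 100
After XOR-ing pile 4 (size 37): 100 XOR 37 = 65
After XOR-ing pile 5 (size 77): 65 XOR 77 = 12
After XOR-ing pile 6 (size 74): 12 XOR 74 = 70
After XOR-ing pile 7 (size 46): 70 XOR 46 = 104
The Nim-value of this position is 104.

104


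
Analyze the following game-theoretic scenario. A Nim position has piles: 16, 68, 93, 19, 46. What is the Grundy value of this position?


We need the XOR (exclusive or) of all pile sizes.
After XOR-ing pile 1 (size 16): 0 XOR 16 = 16
After XOR-ing pile 2 (size 68): 16 XOR 68 = 84
After XOR-ing pile 3 (size 93): 84 XOR 93 = 9
After XOR-ing pile 4 (size 19): 9 XOR 19 = 26
After XOR-ing pile 5 (size 46): 26 XOR 46 = 52
The Nim-value of this position is 52.

52


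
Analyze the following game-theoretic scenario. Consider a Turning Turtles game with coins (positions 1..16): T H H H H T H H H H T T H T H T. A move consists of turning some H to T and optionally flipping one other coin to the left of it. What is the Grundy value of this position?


Coins: T H H H H T H H H H T T H T H T
Key fact: a single head at position k behaves exactly like a Nim heap of size k (turning it to T and optionally flipping a coin at j < k corresponds to moving the heap from k to j, or to 0), and heads combine as a disjunctive sum (two heads at the same place would cancel, matching j XOR j = 0). So the Nim-value is the XOR of the 1-indexed positions of the heads.
Face-up positions (1-indexed): [2, 3, 4, 5, 7, 8, 9, 10, 13, 15]
XOR 0 with 2: 0 XOR 2 = 2
XOR 2 with 3: 2 XOR 3 = 1
XOR 1 with 4: 1 XOR 4 = 5
XOR 5 with 5: 5 XOR 5 = 0
XOR 0 with 7: 0 XOR 7 = 7
XOR 7 with 8: 7 XOR 8 = 15
XOR 15 with 9: 15 XOR 9 = 6
XOR 6 with 10: 6 XOR 10 = 12
XOR 12 with 13: 12 XOR 13 = 1
XOR 1 with 15: 1 XOR 15 = 14
Nim-value = 14

14


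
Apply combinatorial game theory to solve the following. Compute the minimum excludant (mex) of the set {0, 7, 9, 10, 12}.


Set = {0, 7, 9, 10, 12}
0 is in the set.
1 is NOT in the set. This is the mex.
mex = 1

1


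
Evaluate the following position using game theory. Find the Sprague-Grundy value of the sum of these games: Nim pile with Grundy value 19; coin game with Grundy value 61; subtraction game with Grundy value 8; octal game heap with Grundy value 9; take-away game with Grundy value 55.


By the Sprague-Grundy theorem, the Grundy value of a sum of games is the XOR of individual Grundy values.
Nim pile: Grundy value = 19. Running XOR: 0 XOR 19 = 19
coin game: Grundy value = 61. Running XOR: 19 XOR 61 = 46
subtraction game: Grundy value = 8. Running XOR: 46 XOR 8 = 38
octal game heap: Grundy value = 9. Running XOR: 38 XOR 9 = 47
take-away game: Grundy value = 55. Running XOR: 47 XOR 55 = 24
The combined Grundy value is 24.

24


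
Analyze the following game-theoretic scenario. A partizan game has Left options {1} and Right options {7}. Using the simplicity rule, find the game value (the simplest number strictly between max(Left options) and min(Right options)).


Left options: {1}, max = 1
Right options: {7}, min = 7
All options are numbers and max(Left) < min(Right), so by the simplicity theorem the value is the simplest (earliest-born) number strictly between 1 and 7.
Integers 2 through 6 all lie strictly between 1 and 7.
Among integers, the simplest (lowest birthday = smallest |n|; 0 is born on day 0, +-n on day n) is 2.
No non-integer in the interval can be simpler: if x is a non-integer in the interval, then floor(x) or ceil(x) also lies in the interval (the interval contains an integer), and both are proper prefixes of x's sign expansion, i.e. born earlier. So the game value is 2.
Game value = 2

2


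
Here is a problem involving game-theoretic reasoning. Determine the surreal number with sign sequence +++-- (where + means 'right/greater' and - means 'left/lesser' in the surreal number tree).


Sign expansion: +++--
Rule: track bounds (lo, hi), initially (-inf, +inf). On '+', the current value becomes lo and we move to the simplest number in (value, hi): value + 1 if hi = +inf, otherwise the midpoint (value + hi)/2. On '-', the current value becomes hi and we move to value - 1 if lo = -inf, otherwise the midpoint (lo + value)/2.
Start at 0.
Step 1: sign = +, move right. Bounds: (0, +inf). Value = 1
Step 2: sign = +, move right. Bounds: (1, +inf). Value = 2
Step 3: sign = +, move right. Bounds: (2, +inf). Value = 3
Step 4: sign = -, move left. Bounds: (2, 3). Value = 5/2
Step 5: sign = -, move left. Bounds: (2, 5/2). Value = 9/4
The surreal number with sign expansion +++-- is 9/4.

9/4


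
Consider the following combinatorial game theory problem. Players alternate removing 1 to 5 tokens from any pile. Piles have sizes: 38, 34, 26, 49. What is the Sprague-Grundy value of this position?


Subtraction set: {1, 2, 3, 4, 5}
For this subtraction set, G(n) = n mod 6 (period = max + 1 = 6).
Pile 1 (size 38): G(38) = 38 mod 6 = 2
Pile 2 (size 34): G(34) = 34 mod 6 = 4
Pile 3 (size 26): G(26) = 26 mod 6 = 2
Pile 4 (size 49): G(49) = 49 mod 6 = 1
Total Grundy value = XOR of all: 2 XOR 4 XOR 2 XOR 1 = 5

5


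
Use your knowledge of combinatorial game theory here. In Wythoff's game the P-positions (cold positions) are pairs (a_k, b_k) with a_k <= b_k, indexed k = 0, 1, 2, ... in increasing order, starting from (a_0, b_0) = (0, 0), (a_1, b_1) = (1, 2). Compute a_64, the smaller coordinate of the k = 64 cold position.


By Wythoff's theorem, a_k = floor(k * phi) and b_k = floor(k * phi^2) = a_k + k, where phi = (1 + sqrt(5))/2 is the golden ratio.
phi = (1 + sqrt(5))/2 = 1.618034
k = 64
k * phi = 64 * 1.618034 = 103.554175
a_64 = floor(k * phi) = 103

103


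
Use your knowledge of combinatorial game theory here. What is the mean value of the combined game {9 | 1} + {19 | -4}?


G1 = {9 | 1}, G2 = {19 | -4}
Each is a switch {a | b} with numbers a > b; its mean value is (a + b)/2, and mean value is additive over game sums: m(G1 + G2) = m(G1) + m(G2).
Mean of G1 = (9 + (1))/2 = 10/2 = 5
Mean of G2 = (19 + (-4))/2 = 15/2 = 15/2
Mean of G1 + G2 = 5 + 15/2 = 25/2

25/2


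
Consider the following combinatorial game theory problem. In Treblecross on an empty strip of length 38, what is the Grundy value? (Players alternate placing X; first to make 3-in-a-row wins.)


Treblecross: place X on empty cells; 3-in-a-row wins.
Playing within two cells of an existing X lets the opponent win at once, so sensible play treats the cells i-2..i+2 around each X as dead. The player left with no safe cell loses, so this is a normal-play take-away game on strips of safe cells.
Placing X at cell i (0-indexed) of a strip of k safe cells leaves independent strips of sizes max(0, i-2) and max(0, k-i-3). Hence G(k) = mex{ G(max(0,i-2)) XOR G(max(0,k-i-3)) : 0 <= i < k }, with G(0) = 0.
G(1): splits (0,0):0^0=0 -> mex({0}) = 1
G(2): splits (0,0):0^0=0 -> mex({0}) = 1
G(3): splits (0,0):0^0=0 -> mex({0}) = 1
G(4): splits (0,1):0^1=1 (0,0):0^0=0 -> mex({0, 1}) = 2
G(5): splits (0,2):0^1=1 (0,1):0^1=1 (0,0):0^0=0 -> mex({0, 1}) = 2
G(6) = mex({1}) = 0
G(7) = mex({0, 1, 2}) = 3
G(8) = mex({0, 1, 2}) = 3
G(9) = mex({0, 2}) = 1
G(10) = mex({0, 2, 3}) = 1
G(11) = mex({0, 3}) = 1
G(12) = mex({1, 3}) = 0
G(13) = mex({0, 1, 2, 3}) = 4
G(14) = mex({0, 1, 2}) = 3
G(15) = mex({0, 1, 2}) = 3
G(16) = mex({0, 1, 2, 4}) = 3
G(17) = mex({0, 1, 3, 4}) = 2
G(18) = mex({0, 1, 3, 4}) = 2
G(19) = mex({0, 1, 3, 5}) = 2
G(20) = mex({0, 1, 2, 3, 5}) = 4
G(21) = mex({0, 1, 2, 3, 5}) = 4
G(22) = mex({1, 2, 6}) = 0
G(23) = mex({0, 1, 2, 3, 4, 6}) = 5
G(24) = mex({0, 1, 2, 3, 4}) = 5
G(25) = mex({0, 1, 3, 4, 7}) = 2
G(26) = mex({0, 1, 3, 4, 5, 7}) = 2
G(27) = mex({0, 1, 3, 5}) = 2
G(28) = mex({0, 1, 2, 5}) = 3
G(29) = mex({0, 1, 2, 4, 5, 6}) = 3
G(30) = mex({1, 2, 4, 6}) = 0
G(31) = mex({0, 1, 2, 3, 4, 6}) = 5
G(32) = mex({1, 2, 3, 4, 7}) = 0
G(33) = mex({0, 3, 7}) = 1
G(34) = mex({0, 2, 3, 5, 7}) = 1
G(35) = mex({0, 2, 3, 5, 6}) = 1
G(36) = mex({0, 1, 2, 5, 6}) = 3
G(37) = mex({0, 1, 2, 4, 5, 6}) = 3
G(38) = mex({0, 1, 2, 4}) = 3
Therefore G(38) = 3.

3
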